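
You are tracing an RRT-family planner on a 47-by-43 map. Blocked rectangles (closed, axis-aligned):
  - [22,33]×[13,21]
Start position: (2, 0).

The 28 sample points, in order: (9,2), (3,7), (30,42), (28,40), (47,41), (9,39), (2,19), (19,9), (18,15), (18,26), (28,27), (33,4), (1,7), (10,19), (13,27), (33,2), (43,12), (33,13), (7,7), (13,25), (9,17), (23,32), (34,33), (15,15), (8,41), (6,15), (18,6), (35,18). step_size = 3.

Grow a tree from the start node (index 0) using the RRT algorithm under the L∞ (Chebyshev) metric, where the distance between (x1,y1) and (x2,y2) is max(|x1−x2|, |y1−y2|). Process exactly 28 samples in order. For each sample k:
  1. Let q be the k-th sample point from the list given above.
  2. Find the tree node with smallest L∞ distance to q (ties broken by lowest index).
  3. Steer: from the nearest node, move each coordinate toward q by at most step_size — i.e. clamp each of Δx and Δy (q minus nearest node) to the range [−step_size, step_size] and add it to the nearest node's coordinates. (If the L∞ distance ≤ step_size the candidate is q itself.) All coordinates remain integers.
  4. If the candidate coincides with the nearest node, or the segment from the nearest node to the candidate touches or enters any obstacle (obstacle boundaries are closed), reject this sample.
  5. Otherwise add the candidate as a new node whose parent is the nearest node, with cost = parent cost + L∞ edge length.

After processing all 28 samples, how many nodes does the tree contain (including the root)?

1. q=(9,2) nearest=0 d=7 new=(5,2) → add node 1 parent=0 cost=3
2. q=(3,7) nearest=1 d=5 new=(3,5) → add node 2 parent=1 cost=6
3. q=(30,42) nearest=2 d=37 new=(6,8) → add node 3 parent=2 cost=9
4. q=(28,40) nearest=3 d=32 new=(9,11) → add node 4 parent=3 cost=12
5. q=(47,41) nearest=4 d=38 new=(12,14) → add node 5 parent=4 cost=15
6. q=(9,39) nearest=5 d=25 new=(9,17) → add node 6 parent=5 cost=18
7. q=(2,19) nearest=6 d=7 new=(6,19) → add node 7 parent=6 cost=21
8. q=(19,9) nearest=5 d=7 new=(15,11) → add node 8 parent=5 cost=18
9. q=(18,15) nearest=8 d=4 new=(18,14) → add node 9 parent=8 cost=21
10. q=(18,26) nearest=6 d=9 new=(12,20) → add node 10 parent=6 cost=21
11. q=(28,27) nearest=9 d=13 new=(21,17) → add node 11 parent=9 cost=24
12. q=(33,4) nearest=11 d=13 new=(24,14) → blocked by [22,33]×[13,21], reject
13. q=(1,7) nearest=2 d=2 new=(1,7) → add node 12 parent=2 cost=8
14. q=(10,19) nearest=6 d=2 new=(10,19) → add node 13 parent=6 cost=20
15. q=(13,27) nearest=10 d=7 new=(13,23) → add node 14 parent=10 cost=24
16. q=(33,2) nearest=9 d=15 new=(21,11) → add node 15 parent=9 cost=24
17. q=(43,12) nearest=11 d=22 new=(24,14) → blocked by [22,33]×[13,21], reject
18. q=(33,13) nearest=11 d=12 new=(24,14) → blocked by [22,33]×[13,21], reject
19. q=(7,7) nearest=3 d=1 new=(7,7) → add node 16 parent=3 cost=10
20. q=(13,25) nearest=14 d=2 new=(13,25) → add node 17 parent=14 cost=26
21. q=(9,17) nearest=6 d=0 → coincident, reject
22. q=(23,32) nearest=14 d=10 new=(16,26) → add node 18 parent=14 cost=27
23. q=(34,33) nearest=11 d=16 new=(24,20) → blocked by [22,33]×[13,21], reject
24. q=(15,15) nearest=5 d=3 new=(15,15) → add node 19 parent=5 cost=18
25. q=(8,41) nearest=18 d=15 new=(13,29) → add node 20 parent=18 cost=30
26. q=(6,15) nearest=6 d=3 new=(6,15) → add node 21 parent=6 cost=21
27. q=(18,6) nearest=8 d=5 new=(18,8) → add node 22 parent=8 cost=21
28. q=(35,18) nearest=11 d=14 new=(24,18) → blocked by [22,33]×[13,21], reject

Node count: 23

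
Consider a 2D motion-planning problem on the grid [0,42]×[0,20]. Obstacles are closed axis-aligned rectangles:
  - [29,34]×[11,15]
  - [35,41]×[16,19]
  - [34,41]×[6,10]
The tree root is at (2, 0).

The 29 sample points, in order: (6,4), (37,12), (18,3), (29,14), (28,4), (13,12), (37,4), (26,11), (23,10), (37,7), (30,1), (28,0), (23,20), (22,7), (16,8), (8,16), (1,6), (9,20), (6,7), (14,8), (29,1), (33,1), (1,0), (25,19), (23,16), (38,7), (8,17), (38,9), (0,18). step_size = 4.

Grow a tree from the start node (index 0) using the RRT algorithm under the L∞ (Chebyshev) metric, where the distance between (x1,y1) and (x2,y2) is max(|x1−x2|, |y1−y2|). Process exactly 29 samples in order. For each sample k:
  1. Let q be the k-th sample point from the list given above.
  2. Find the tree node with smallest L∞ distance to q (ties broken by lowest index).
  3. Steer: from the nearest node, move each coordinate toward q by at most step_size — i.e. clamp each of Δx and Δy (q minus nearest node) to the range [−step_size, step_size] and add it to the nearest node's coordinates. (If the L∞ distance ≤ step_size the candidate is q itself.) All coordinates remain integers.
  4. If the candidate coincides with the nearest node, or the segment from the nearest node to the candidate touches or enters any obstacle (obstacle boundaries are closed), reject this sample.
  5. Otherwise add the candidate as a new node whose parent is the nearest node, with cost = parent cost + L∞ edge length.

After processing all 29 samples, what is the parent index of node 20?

Parent of node 20: 15

1. q=(6,4) nearest=0 d=4 new=(6,4) → add node 1 parent=0 cost=4
2. q=(37,12) nearest=1 d=31 new=(10,8) → add node 2 parent=1 cost=8
3. q=(18,3) nearest=2 d=8 new=(14,4) → add node 3 parent=2 cost=12
4. q=(29,14) nearest=3 d=15 new=(18,8) → add node 4 parent=3 cost=16
5. q=(28,4) nearest=4 d=10 new=(22,4) → add node 5 parent=4 cost=20
6. q=(13,12) nearest=2 d=4 new=(13,12) → add node 6 parent=2 cost=12
7. q=(37,4) nearest=5 d=15 new=(26,4) → add node 7 parent=5 cost=24
8. q=(26,11) nearest=5 d=7 new=(26,8) → add node 8 parent=5 cost=24
9. q=(23,10) nearest=8 d=3 new=(23,10) → add node 9 parent=8 cost=27
10. q=(37,7) nearest=7 d=11 new=(30,7) → add node 10 parent=7 cost=28
11. q=(30,1) nearest=7 d=4 new=(30,1) → add node 11 parent=7 cost=28
12. q=(28,0) nearest=11 d=2 new=(28,0) → add node 12 parent=11 cost=30
13. q=(23,20) nearest=6 d=10 new=(17,16) → add node 13 parent=6 cost=16
14. q=(22,7) nearest=5 d=3 new=(22,7) → add node 14 parent=5 cost=23
15. q=(16,8) nearest=4 d=2 new=(16,8) → add node 15 parent=4 cost=18
16. q=(8,16) nearest=6 d=5 new=(9,16) → add node 16 parent=6 cost=16
17. q=(1,6) nearest=1 d=5 new=(2,6) → add node 17 parent=1 cost=8
18. q=(9,20) nearest=16 d=4 new=(9,20) → add node 18 parent=16 cost=20
19. q=(6,7) nearest=1 d=3 new=(6,7) → add node 19 parent=1 cost=7
20. q=(14,8) nearest=15 d=2 new=(14,8) → add node 20 parent=15 cost=20
21. q=(29,1) nearest=11 d=1 new=(29,1) → add node 21 parent=11 cost=29
22. q=(33,1) nearest=11 d=3 new=(33,1) → add node 22 parent=11 cost=31
23. q=(1,0) nearest=0 d=1 new=(1,0) → add node 23 parent=0 cost=1
24. q=(25,19) nearest=13 d=8 new=(21,19) → add node 24 parent=13 cost=20
25. q=(23,16) nearest=24 d=3 new=(23,16) → add node 25 parent=24 cost=23
26. q=(38,7) nearest=22 d=6 new=(37,5) → add node 26 parent=22 cost=35
27. q=(8,17) nearest=16 d=1 new=(8,17) → add node 27 parent=16 cost=17
28. q=(38,9) nearest=26 d=4 new=(38,9) → blocked by [34,41]×[6,10], reject
29. q=(0,18) nearest=27 d=8 new=(4,18) → add node 28 parent=27 cost=21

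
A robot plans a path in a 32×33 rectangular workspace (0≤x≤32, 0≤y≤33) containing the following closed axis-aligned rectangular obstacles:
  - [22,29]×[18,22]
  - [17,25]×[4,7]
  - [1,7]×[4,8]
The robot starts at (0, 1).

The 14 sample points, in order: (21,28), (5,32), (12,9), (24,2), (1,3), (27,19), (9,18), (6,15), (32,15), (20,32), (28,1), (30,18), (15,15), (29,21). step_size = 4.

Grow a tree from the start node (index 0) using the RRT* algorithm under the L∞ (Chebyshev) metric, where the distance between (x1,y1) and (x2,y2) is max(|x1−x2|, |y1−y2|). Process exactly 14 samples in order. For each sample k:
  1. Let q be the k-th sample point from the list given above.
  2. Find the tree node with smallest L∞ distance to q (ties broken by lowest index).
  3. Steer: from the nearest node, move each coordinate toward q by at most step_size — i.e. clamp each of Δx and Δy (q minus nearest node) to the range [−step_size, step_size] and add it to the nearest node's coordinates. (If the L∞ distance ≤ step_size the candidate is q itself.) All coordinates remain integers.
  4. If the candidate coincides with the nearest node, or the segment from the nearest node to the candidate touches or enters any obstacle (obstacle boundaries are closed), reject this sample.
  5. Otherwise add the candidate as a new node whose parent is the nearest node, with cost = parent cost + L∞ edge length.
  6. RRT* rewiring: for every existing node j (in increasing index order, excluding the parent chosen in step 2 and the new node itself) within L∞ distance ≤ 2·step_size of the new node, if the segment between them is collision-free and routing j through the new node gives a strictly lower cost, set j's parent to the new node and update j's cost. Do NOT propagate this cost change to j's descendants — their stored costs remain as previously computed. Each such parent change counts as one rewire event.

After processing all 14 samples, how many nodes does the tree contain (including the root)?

1. q=(21,28) nearest=0 d=27 new=(4,5) → blocked by [1,7]×[4,8], reject
2. q=(5,32) nearest=0 d=31 new=(4,5) → blocked by [1,7]×[4,8], reject
3. q=(12,9) nearest=0 d=12 new=(4,5) → blocked by [1,7]×[4,8], reject
4. q=(24,2) nearest=0 d=24 new=(4,2) → add node 1 parent=0 cost=4
5. q=(1,3) nearest=0 d=2 new=(1,3) → add node 2 parent=0 cost=2
6. q=(27,19) nearest=1 d=23 new=(8,6) → blocked by [1,7]×[4,8], reject
7. q=(9,18) nearest=2 d=15 new=(5,7) → blocked by [1,7]×[4,8], reject
8. q=(6,15) nearest=2 d=12 new=(5,7) → blocked by [1,7]×[4,8], reject
9. q=(32,15) nearest=1 d=28 new=(8,6) → blocked by [1,7]×[4,8], reject
10. q=(20,32) nearest=2 d=29 new=(5,7) → blocked by [1,7]×[4,8], reject
11. q=(28,1) nearest=1 d=24 new=(8,1) → add node 3 parent=1 cost=8
12. q=(30,18) nearest=3 d=22 new=(12,5) → add node 4 parent=3 cost=12
13. q=(15,15) nearest=4 d=10 new=(15,9) → add node 5 parent=4 cost=16
14. q=(29,21) nearest=5 d=14 new=(19,13) → add node 6 parent=5 cost=20

Node count: 7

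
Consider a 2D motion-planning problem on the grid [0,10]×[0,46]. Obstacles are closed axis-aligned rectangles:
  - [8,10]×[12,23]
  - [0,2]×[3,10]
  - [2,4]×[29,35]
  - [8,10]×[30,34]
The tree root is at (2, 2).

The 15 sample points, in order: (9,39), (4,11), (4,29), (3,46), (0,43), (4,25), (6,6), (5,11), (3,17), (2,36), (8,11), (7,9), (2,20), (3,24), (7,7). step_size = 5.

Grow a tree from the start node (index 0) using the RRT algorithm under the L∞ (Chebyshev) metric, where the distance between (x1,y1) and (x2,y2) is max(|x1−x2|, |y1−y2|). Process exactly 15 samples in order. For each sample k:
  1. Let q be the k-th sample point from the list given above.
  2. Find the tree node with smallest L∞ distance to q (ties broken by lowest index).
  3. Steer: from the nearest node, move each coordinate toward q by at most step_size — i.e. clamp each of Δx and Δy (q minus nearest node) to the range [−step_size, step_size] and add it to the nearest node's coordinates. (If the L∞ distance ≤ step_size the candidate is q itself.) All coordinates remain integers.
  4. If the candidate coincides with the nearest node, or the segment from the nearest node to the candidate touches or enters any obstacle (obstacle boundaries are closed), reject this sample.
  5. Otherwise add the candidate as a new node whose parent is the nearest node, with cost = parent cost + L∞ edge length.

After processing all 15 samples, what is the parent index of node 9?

Parent of node 9: 3

1. q=(9,39) nearest=0 d=37 new=(7,7) → add node 1 parent=0 cost=5
2. q=(4,11) nearest=1 d=4 new=(4,11) → add node 2 parent=1 cost=9
3. q=(4,29) nearest=2 d=18 new=(4,16) → add node 3 parent=2 cost=14
4. q=(3,46) nearest=3 d=30 new=(3,21) → add node 4 parent=3 cost=19
5. q=(0,43) nearest=4 d=22 new=(0,26) → add node 5 parent=4 cost=24
6. q=(4,25) nearest=4 d=4 new=(4,25) → add node 6 parent=4 cost=23
7. q=(6,6) nearest=1 d=1 new=(6,6) → add node 7 parent=1 cost=6
8. q=(5,11) nearest=2 d=1 new=(5,11) → add node 8 parent=2 cost=10
9. q=(3,17) nearest=3 d=1 new=(3,17) → add node 9 parent=3 cost=15
10. q=(2,36) nearest=5 d=10 new=(2,31) → blocked by [2,4]×[29,35], reject
11. q=(8,11) nearest=8 d=3 new=(8,11) → add node 10 parent=8 cost=13
12. q=(7,9) nearest=1 d=2 new=(7,9) → add node 11 parent=1 cost=7
13. q=(2,20) nearest=4 d=1 new=(2,20) → add node 12 parent=4 cost=20
14. q=(3,24) nearest=6 d=1 new=(3,24) → add node 13 parent=6 cost=24
15. q=(7,7) nearest=1 d=0 → coincident, reject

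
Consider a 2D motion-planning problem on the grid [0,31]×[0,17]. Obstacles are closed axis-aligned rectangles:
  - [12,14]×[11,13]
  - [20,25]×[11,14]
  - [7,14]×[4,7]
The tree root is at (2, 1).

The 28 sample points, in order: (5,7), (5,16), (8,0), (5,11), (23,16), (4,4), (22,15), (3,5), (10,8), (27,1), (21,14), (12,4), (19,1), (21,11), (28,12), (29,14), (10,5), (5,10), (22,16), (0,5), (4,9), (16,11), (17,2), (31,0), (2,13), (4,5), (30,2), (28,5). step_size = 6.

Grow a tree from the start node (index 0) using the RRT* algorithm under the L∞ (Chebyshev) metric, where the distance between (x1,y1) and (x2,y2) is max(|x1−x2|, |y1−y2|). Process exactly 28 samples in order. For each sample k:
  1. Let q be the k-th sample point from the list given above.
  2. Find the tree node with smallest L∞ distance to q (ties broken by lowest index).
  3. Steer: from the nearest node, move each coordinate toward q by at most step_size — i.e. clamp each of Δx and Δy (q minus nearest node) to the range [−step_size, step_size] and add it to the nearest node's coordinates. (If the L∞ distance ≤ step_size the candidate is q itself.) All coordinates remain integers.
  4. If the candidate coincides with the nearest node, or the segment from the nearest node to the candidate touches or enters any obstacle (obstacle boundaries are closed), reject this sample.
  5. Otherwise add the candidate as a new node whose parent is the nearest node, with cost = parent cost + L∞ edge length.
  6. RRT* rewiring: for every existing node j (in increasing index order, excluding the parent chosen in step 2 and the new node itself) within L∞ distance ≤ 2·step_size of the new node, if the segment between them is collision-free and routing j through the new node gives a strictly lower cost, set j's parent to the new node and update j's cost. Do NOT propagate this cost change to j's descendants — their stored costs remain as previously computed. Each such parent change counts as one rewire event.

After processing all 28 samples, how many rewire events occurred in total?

Rewire events: 4

1. q=(5,7) nearest=0 d=6 new=(5,7) → add node 1 parent=0 cost=6
2. q=(5,16) nearest=1 d=9 new=(5,13) → add node 2 parent=1 cost=12
3. q=(8,0) nearest=0 d=6 new=(8,0) → add node 3 parent=0 cost=6
4. q=(5,11) nearest=2 d=2 new=(5,11) → add node 4 parent=2 cost=14
5. q=(23,16) nearest=3 d=16 new=(14,6) → blocked by [7,14]×[4,7], reject
6. q=(4,4) nearest=0 d=3 new=(4,4) → add node 5 parent=0 cost=3; rewire 4→5 (10<14)
7. q=(22,15) nearest=3 d=15 new=(14,6) → blocked by [7,14]×[4,7], reject
8. q=(3,5) nearest=5 d=1 new=(3,5) → add node 6 parent=5 cost=4
9. q=(10,8) nearest=1 d=5 new=(10,8) → add node 7 parent=1 cost=11
10. q=(27,1) nearest=7 d=17 new=(16,2) → blocked by [7,14]×[4,7], reject
11. q=(21,14) nearest=7 d=11 new=(16,14) → blocked by [12,14]×[11,13], reject
12. q=(12,4) nearest=3 d=4 new=(12,4) → blocked by [7,14]×[4,7], reject
13. q=(19,1) nearest=7 d=9 new=(16,2) → blocked by [7,14]×[4,7], reject
14. q=(21,11) nearest=7 d=11 new=(16,11) → add node 8 parent=7 cost=17
15. q=(28,12) nearest=8 d=12 new=(22,12) → blocked by [20,25]×[11,14], reject
16. q=(29,14) nearest=8 d=13 new=(22,14) → blocked by [20,25]×[11,14], reject
17. q=(10,5) nearest=7 d=3 new=(10,5) → blocked by [7,14]×[4,7], reject
18. q=(5,10) nearest=4 d=1 new=(5,10) → add node 9 parent=4 cost=11
19. q=(22,16) nearest=8 d=6 new=(22,16) → add node 10 parent=8 cost=23
20. q=(0,5) nearest=6 d=3 new=(0,5) → add node 11 parent=6 cost=7
21. q=(4,9) nearest=9 d=1 new=(4,9) → add node 12 parent=9 cost=12
22. q=(16,11) nearest=8 d=0 → coincident, reject
23. q=(17,2) nearest=7 d=7 new=(16,2) → blocked by [7,14]×[4,7], reject
24. q=(31,0) nearest=8 d=15 new=(22,5) → add node 13 parent=8 cost=23
25. q=(2,13) nearest=2 d=3 new=(2,13) → add node 14 parent=2 cost=15
26. q=(4,5) nearest=5 d=1 new=(4,5) → add node 15 parent=5 cost=4; rewire 9→15 (9<11); rewire 12→15 (8<12); rewire 14→15 (12<15)
27. q=(30,2) nearest=13 d=8 new=(28,2) → add node 16 parent=13 cost=29
28. q=(28,5) nearest=16 d=3 new=(28,5) → add node 17 parent=16 cost=32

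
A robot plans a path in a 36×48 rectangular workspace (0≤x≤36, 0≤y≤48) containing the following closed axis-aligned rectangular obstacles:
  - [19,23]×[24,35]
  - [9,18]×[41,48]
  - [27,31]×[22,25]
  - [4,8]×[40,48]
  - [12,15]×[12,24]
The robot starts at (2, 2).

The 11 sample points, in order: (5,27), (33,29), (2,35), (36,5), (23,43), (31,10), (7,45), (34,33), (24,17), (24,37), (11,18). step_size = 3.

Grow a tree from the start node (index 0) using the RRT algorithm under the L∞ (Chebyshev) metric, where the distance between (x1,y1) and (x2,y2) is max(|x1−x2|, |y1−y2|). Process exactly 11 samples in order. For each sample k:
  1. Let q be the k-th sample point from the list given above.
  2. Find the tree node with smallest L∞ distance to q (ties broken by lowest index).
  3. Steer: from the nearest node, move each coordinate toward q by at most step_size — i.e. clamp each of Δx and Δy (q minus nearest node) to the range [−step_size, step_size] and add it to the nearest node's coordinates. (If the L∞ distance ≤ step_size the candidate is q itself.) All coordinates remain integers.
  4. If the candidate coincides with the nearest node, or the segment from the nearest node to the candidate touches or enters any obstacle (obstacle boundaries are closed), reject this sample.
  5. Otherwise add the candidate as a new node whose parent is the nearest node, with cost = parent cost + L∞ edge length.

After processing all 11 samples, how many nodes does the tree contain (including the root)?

1. q=(5,27) nearest=0 d=25 new=(5,5) → add node 1 parent=0 cost=3
2. q=(33,29) nearest=1 d=28 new=(8,8) → add node 2 parent=1 cost=6
3. q=(2,35) nearest=2 d=27 new=(5,11) → add node 3 parent=2 cost=9
4. q=(36,5) nearest=2 d=28 new=(11,5) → add node 4 parent=2 cost=9
5. q=(23,43) nearest=3 d=32 new=(8,14) → add node 5 parent=3 cost=12
6. q=(31,10) nearest=4 d=20 new=(14,8) → add node 6 parent=4 cost=12
7. q=(7,45) nearest=5 d=31 new=(7,17) → add node 7 parent=5 cost=15
8. q=(34,33) nearest=6 d=25 new=(17,11) → add node 8 parent=6 cost=15
9. q=(24,17) nearest=8 d=7 new=(20,14) → add node 9 parent=8 cost=18
10. q=(24,37) nearest=7 d=20 new=(10,20) → add node 10 parent=7 cost=18
11. q=(11,18) nearest=10 d=2 new=(11,18) → add node 11 parent=10 cost=20

Node count: 12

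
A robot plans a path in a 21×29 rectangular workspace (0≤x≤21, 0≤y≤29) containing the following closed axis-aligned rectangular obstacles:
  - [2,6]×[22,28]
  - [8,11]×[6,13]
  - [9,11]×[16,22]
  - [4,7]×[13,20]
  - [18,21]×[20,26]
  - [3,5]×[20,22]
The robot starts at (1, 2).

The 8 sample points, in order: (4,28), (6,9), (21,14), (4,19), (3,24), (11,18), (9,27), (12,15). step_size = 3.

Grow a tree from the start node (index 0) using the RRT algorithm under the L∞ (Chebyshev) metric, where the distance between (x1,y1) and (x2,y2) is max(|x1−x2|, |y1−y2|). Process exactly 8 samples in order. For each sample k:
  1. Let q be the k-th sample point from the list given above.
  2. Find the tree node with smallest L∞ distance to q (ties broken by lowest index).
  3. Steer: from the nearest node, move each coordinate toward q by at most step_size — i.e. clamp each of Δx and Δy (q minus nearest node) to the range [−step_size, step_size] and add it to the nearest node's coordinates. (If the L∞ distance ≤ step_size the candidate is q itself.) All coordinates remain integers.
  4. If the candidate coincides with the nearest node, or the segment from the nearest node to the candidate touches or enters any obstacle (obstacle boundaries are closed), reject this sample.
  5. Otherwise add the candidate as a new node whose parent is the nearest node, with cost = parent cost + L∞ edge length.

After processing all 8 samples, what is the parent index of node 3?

1. q=(4,28) nearest=0 d=26 new=(4,5) → add node 1 parent=0 cost=3
2. q=(6,9) nearest=1 d=4 new=(6,8) → add node 2 parent=1 cost=6
3. q=(21,14) nearest=2 d=15 new=(9,11) → blocked by [8,11]×[6,13], reject
4. q=(4,19) nearest=2 d=11 new=(4,11) → add node 3 parent=2 cost=9
5. q=(3,24) nearest=3 d=13 new=(3,14) → add node 4 parent=3 cost=12
6. q=(11,18) nearest=3 d=7 new=(7,14) → blocked by [4,7]×[13,20], reject
7. q=(9,27) nearest=4 d=13 new=(6,17) → blocked by [4,7]×[13,20], reject
8. q=(12,15) nearest=2 d=7 new=(9,11) → blocked by [8,11]×[6,13], reject

Parent of node 3: 2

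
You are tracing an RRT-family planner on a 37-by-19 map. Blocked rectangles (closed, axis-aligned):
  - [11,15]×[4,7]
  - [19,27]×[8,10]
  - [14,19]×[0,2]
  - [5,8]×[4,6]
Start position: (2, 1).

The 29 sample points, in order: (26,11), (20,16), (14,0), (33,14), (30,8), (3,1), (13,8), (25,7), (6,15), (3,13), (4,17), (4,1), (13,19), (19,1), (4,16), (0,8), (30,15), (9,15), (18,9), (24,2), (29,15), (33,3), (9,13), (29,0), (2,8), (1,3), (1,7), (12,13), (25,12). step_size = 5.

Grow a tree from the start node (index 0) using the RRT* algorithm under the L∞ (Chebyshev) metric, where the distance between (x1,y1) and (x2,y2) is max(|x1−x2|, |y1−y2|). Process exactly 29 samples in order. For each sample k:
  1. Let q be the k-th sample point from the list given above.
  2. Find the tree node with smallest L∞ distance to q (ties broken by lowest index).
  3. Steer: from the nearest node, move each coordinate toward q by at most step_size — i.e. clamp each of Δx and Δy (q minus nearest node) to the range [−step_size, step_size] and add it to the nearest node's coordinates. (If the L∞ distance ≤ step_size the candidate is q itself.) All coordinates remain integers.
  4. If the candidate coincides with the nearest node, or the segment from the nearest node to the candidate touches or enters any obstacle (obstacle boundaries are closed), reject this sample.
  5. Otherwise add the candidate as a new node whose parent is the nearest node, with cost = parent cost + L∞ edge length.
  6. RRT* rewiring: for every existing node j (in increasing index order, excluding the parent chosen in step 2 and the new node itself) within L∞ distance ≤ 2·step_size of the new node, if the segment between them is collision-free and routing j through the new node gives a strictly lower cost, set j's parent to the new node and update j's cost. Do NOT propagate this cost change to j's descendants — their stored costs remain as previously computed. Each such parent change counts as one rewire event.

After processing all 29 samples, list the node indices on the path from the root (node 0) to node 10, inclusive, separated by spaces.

Path: 0 3 12 10

1. q=(26,11) nearest=0 d=24 new=(7,6) → blocked by [5,8]×[4,6], reject
2. q=(20,16) nearest=0 d=18 new=(7,6) → blocked by [5,8]×[4,6], reject
3. q=(14,0) nearest=0 d=12 new=(7,0) → add node 1 parent=0 cost=5
4. q=(33,14) nearest=1 d=26 new=(12,5) → blocked by [11,15]×[4,7], reject
5. q=(30,8) nearest=1 d=23 new=(12,5) → blocked by [11,15]×[4,7], reject
6. q=(3,1) nearest=0 d=1 new=(3,1) → add node 2 parent=0 cost=1
7. q=(13,8) nearest=1 d=8 new=(12,5) → blocked by [11,15]×[4,7], reject
8. q=(25,7) nearest=1 d=18 new=(12,5) → blocked by [11,15]×[4,7], reject
9. q=(6,15) nearest=0 d=14 new=(6,6) → blocked by [5,8]×[4,6], reject
10. q=(3,13) nearest=0 d=12 new=(3,6) → add node 3 parent=0 cost=5
11. q=(4,17) nearest=3 d=11 new=(4,11) → add node 4 parent=3 cost=10
12. q=(4,1) nearest=2 d=1 new=(4,1) → add node 5 parent=2 cost=2
13. q=(13,19) nearest=4 d=9 new=(9,16) → add node 6 parent=4 cost=15
14. q=(19,1) nearest=1 d=12 new=(12,1) → add node 7 parent=1 cost=10
15. q=(4,16) nearest=4 d=5 new=(4,16) → add node 8 parent=4 cost=15
16. q=(0,8) nearest=3 d=3 new=(0,8) → add node 9 parent=3 cost=8
17. q=(30,15) nearest=7 d=18 new=(17,6) → blocked by [11,15]×[4,7], reject
18. q=(9,15) nearest=6 d=1 new=(9,15) → add node 10 parent=6 cost=16
19. q=(18,9) nearest=7 d=8 new=(17,6) → blocked by [11,15]×[4,7], reject
20. q=(24,2) nearest=7 d=12 new=(17,2) → blocked by [14,19]×[0,2], reject
21. q=(29,15) nearest=7 d=17 new=(17,6) → blocked by [11,15]×[4,7], reject
22. q=(33,3) nearest=7 d=21 new=(17,3) → blocked by [14,19]×[0,2], reject
23. q=(9,13) nearest=10 d=2 new=(9,13) → add node 11 parent=10 cost=18
24. q=(29,0) nearest=7 d=17 new=(17,0) → blocked by [14,19]×[0,2], reject
25. q=(2,8) nearest=3 d=2 new=(2,8) → add node 12 parent=3 cost=7; rewire 10→12 (14<16); rewire 11→12 (14<18)
26. q=(1,3) nearest=0 d=2 new=(1,3) → add node 13 parent=0 cost=2; rewire 9→13 (7<8); rewire 11→13 (12<14)
27. q=(1,7) nearest=9 d=1 new=(1,7) → add node 14 parent=9 cost=8
28. q=(12,13) nearest=6 d=3 new=(12,13) → add node 15 parent=6 cost=18
29. q=(25,12) nearest=7 d=13 new=(17,6) → blocked by [11,15]×[4,7], reject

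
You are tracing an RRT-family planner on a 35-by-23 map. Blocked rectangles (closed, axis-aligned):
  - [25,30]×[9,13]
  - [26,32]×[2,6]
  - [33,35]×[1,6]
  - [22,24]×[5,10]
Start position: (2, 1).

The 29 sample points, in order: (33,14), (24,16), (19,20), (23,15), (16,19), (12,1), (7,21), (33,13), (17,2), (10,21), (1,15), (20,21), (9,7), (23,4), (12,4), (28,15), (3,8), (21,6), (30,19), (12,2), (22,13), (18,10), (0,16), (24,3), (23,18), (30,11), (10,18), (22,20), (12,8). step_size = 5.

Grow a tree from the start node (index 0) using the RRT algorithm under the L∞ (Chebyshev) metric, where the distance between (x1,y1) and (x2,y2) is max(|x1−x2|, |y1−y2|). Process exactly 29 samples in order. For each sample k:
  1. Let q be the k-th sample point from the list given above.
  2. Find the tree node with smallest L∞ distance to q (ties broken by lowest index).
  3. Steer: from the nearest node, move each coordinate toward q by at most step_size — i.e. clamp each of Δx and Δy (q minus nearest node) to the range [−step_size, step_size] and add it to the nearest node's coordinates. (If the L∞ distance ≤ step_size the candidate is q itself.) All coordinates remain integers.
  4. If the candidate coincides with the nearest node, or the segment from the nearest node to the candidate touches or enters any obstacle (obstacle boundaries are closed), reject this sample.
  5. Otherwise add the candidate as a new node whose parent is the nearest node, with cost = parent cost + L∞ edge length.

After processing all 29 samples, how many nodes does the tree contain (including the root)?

Node count: 28

1. q=(33,14) nearest=0 d=31 new=(7,6) → add node 1 parent=0 cost=5
2. q=(24,16) nearest=1 d=17 new=(12,11) → add node 2 parent=1 cost=10
3. q=(19,20) nearest=2 d=9 new=(17,16) → add node 3 parent=2 cost=15
4. q=(23,15) nearest=3 d=6 new=(22,15) → add node 4 parent=3 cost=20
5. q=(16,19) nearest=3 d=3 new=(16,19) → add node 5 parent=3 cost=18
6. q=(12,1) nearest=1 d=5 new=(12,1) → add node 6 parent=1 cost=10
7. q=(7,21) nearest=5 d=9 new=(11,21) → add node 7 parent=5 cost=23
8. q=(33,13) nearest=4 d=11 new=(27,13) → blocked by [25,30]×[9,13], reject
9. q=(17,2) nearest=6 d=5 new=(17,2) → add node 8 parent=6 cost=15
10. q=(10,21) nearest=7 d=1 new=(10,21) → add node 9 parent=7 cost=24
11. q=(1,15) nearest=1 d=9 new=(2,11) → add node 10 parent=1 cost=10
12. q=(20,21) nearest=5 d=4 new=(20,21) → add node 11 parent=5 cost=22
13. q=(9,7) nearest=1 d=2 new=(9,7) → add node 12 parent=1 cost=7
14. q=(23,4) nearest=8 d=6 new=(22,4) → add node 13 parent=8 cost=20
15. q=(12,4) nearest=6 d=3 new=(12,4) → add node 14 parent=6 cost=13
16. q=(28,15) nearest=4 d=6 new=(27,15) → add node 15 parent=4 cost=25
17. q=(3,8) nearest=10 d=3 new=(3,8) → add node 16 parent=10 cost=13
18. q=(21,6) nearest=13 d=2 new=(21,6) → add node 17 parent=13 cost=22
19. q=(30,19) nearest=15 d=4 new=(30,19) → add node 18 parent=15 cost=29
20. q=(12,2) nearest=6 d=1 new=(12,2) → add node 19 parent=6 cost=11
21. q=(22,13) nearest=4 d=2 new=(22,13) → add node 20 parent=4 cost=22
22. q=(18,10) nearest=17 d=4 new=(18,10) → add node 21 parent=17 cost=26
23. q=(0,16) nearest=10 d=5 new=(0,16) → add node 22 parent=10 cost=15
24. q=(24,3) nearest=13 d=2 new=(24,3) → add node 23 parent=13 cost=22
25. q=(23,18) nearest=4 d=3 new=(23,18) → add node 24 parent=4 cost=23
26. q=(30,11) nearest=15 d=4 new=(30,11) → blocked by [25,30]×[9,13], reject
27. q=(10,18) nearest=7 d=3 new=(10,18) → add node 25 parent=7 cost=26
28. q=(22,20) nearest=11 d=2 new=(22,20) → add node 26 parent=11 cost=24
29. q=(12,8) nearest=2 d=3 new=(12,8) → add node 27 parent=2 cost=13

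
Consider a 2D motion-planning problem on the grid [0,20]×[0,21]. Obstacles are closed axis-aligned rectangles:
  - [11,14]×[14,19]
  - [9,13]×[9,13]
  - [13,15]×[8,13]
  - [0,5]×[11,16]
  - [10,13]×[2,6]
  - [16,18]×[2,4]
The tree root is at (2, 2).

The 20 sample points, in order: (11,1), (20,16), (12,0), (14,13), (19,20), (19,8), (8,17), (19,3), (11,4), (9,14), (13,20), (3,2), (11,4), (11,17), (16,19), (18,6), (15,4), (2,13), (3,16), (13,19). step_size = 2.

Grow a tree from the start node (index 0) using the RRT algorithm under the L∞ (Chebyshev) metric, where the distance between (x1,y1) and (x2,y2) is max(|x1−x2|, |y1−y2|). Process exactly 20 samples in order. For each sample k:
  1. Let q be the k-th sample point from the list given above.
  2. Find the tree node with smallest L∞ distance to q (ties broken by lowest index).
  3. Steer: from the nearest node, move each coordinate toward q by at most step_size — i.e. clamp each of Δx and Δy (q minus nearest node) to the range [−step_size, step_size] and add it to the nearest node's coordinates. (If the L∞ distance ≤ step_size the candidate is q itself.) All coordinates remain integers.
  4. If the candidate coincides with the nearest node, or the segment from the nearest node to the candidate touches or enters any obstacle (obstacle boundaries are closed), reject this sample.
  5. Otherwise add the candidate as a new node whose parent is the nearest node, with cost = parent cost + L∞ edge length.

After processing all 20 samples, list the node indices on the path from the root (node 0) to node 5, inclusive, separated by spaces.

Path: 0 1 2 4 5

1. q=(11,1) nearest=0 d=9 new=(4,1) → add node 1 parent=0 cost=2
2. q=(20,16) nearest=1 d=16 new=(6,3) → add node 2 parent=1 cost=4
3. q=(12,0) nearest=2 d=6 new=(8,1) → add node 3 parent=2 cost=6
4. q=(14,13) nearest=2 d=10 new=(8,5) → add node 4 parent=2 cost=6
5. q=(19,20) nearest=4 d=15 new=(10,7) → add node 5 parent=4 cost=8
6. q=(19,8) nearest=5 d=9 new=(12,8) → add node 6 parent=5 cost=10
7. q=(8,17) nearest=6 d=9 new=(10,10) → blocked by [9,13]×[9,13], reject
8. q=(19,3) nearest=6 d=7 new=(14,6) → add node 7 parent=6 cost=12
9. q=(11,4) nearest=3 d=3 new=(10,3) → blocked by [10,13]×[2,6], reject
10. q=(9,14) nearest=6 d=6 new=(10,10) → blocked by [9,13]×[9,13], reject
11. q=(13,20) nearest=6 d=12 new=(13,10) → blocked by [9,13]×[9,13], reject
12. q=(3,2) nearest=0 d=1 new=(3,2) → add node 8 parent=0 cost=1
13. q=(11,4) nearest=3 d=3 new=(10,3) → blocked by [10,13]×[2,6], reject
14. q=(11,17) nearest=6 d=9 new=(11,10) → blocked by [9,13]×[9,13], reject
15. q=(16,19) nearest=6 d=11 new=(14,10) → blocked by [9,13]×[9,13], reject
16. q=(18,6) nearest=7 d=4 new=(16,6) → add node 9 parent=7 cost=14
17. q=(15,4) nearest=7 d=2 new=(15,4) → add node 10 parent=7 cost=14
18. q=(2,13) nearest=4 d=8 new=(6,7) → add node 11 parent=4 cost=8
19. q=(3,16) nearest=5 d=9 new=(8,9) → add node 12 parent=5 cost=10
20. q=(13,19) nearest=12 d=10 new=(10,11) → blocked by [9,13]×[9,13], reject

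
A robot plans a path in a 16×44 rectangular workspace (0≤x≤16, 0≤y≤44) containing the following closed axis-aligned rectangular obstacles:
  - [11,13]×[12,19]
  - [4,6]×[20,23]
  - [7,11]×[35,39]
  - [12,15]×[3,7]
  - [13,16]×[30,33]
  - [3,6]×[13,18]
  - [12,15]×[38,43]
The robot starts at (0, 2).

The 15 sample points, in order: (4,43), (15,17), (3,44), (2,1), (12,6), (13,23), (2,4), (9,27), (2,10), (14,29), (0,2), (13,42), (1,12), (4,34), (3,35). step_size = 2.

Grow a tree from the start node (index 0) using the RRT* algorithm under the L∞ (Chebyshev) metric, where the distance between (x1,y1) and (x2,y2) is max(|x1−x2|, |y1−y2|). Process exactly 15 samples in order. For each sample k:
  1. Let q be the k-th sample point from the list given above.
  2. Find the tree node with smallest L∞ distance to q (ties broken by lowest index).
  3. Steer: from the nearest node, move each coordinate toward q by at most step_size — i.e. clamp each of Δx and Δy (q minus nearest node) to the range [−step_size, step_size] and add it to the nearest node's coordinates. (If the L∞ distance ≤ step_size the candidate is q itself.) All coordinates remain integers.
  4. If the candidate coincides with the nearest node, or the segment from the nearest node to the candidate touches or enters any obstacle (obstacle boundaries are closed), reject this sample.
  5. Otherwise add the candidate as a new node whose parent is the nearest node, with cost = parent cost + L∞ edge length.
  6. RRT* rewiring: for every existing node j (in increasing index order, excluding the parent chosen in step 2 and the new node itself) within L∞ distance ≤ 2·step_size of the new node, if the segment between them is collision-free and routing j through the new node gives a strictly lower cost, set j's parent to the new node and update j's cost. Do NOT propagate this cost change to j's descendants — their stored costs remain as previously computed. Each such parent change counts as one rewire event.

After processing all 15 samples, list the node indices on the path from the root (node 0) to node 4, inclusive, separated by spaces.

1. q=(4,43) nearest=0 d=41 new=(2,4) → add node 1 parent=0 cost=2
2. q=(15,17) nearest=1 d=13 new=(4,6) → add node 2 parent=1 cost=4
3. q=(3,44) nearest=2 d=38 new=(3,8) → add node 3 parent=2 cost=6
4. q=(2,1) nearest=0 d=2 new=(2,1) → add node 4 parent=0 cost=2
5. q=(12,6) nearest=2 d=8 new=(6,6) → add node 5 parent=2 cost=6
6. q=(13,23) nearest=3 d=15 new=(5,10) → add node 6 parent=3 cost=8
7. q=(2,4) nearest=1 d=0 → coincident, reject
8. q=(9,27) nearest=6 d=17 new=(7,12) → add node 7 parent=6 cost=10
9. q=(2,10) nearest=3 d=2 new=(2,10) → add node 8 parent=3 cost=8
10. q=(14,29) nearest=7 d=17 new=(9,14) → add node 9 parent=7 cost=12
11. q=(0,2) nearest=0 d=0 → coincident, reject
12. q=(13,42) nearest=9 d=28 new=(11,16) → blocked by [11,13]×[12,19], reject
13. q=(1,12) nearest=8 d=2 new=(1,12) → add node 10 parent=8 cost=10
14. q=(4,34) nearest=9 d=20 new=(7,16) → add node 11 parent=9 cost=14
15. q=(3,35) nearest=11 d=19 new=(5,18) → blocked by [3,6]×[13,18], reject

Path: 0 4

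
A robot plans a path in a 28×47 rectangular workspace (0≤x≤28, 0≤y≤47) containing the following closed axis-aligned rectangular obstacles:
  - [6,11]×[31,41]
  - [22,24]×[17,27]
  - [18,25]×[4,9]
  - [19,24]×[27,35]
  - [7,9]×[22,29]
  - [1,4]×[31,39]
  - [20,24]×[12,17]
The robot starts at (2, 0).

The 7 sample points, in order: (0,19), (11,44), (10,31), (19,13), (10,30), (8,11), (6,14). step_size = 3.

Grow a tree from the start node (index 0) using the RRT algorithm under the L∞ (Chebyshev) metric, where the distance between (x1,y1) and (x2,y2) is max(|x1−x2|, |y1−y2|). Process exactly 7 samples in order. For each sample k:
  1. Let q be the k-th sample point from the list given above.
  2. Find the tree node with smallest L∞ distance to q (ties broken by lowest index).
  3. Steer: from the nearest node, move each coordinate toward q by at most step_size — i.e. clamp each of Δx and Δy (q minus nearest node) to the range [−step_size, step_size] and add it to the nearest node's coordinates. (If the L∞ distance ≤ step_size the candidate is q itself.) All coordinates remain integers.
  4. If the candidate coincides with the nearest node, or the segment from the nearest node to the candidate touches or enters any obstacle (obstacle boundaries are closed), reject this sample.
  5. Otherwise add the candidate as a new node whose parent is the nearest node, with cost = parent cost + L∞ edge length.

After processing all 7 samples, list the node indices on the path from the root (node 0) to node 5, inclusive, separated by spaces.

1. q=(0,19) nearest=0 d=19 new=(0,3) → add node 1 parent=0 cost=3
2. q=(11,44) nearest=1 d=41 new=(3,6) → add node 2 parent=1 cost=6
3. q=(10,31) nearest=2 d=25 new=(6,9) → add node 3 parent=2 cost=9
4. q=(19,13) nearest=3 d=13 new=(9,12) → add node 4 parent=3 cost=12
5. q=(10,30) nearest=4 d=18 new=(10,15) → add node 5 parent=4 cost=15
6. q=(8,11) nearest=4 d=1 new=(8,11) → add node 6 parent=4 cost=13
7. q=(6,14) nearest=4 d=3 new=(6,14) → add node 7 parent=4 cost=15

Path: 0 1 2 3 4 5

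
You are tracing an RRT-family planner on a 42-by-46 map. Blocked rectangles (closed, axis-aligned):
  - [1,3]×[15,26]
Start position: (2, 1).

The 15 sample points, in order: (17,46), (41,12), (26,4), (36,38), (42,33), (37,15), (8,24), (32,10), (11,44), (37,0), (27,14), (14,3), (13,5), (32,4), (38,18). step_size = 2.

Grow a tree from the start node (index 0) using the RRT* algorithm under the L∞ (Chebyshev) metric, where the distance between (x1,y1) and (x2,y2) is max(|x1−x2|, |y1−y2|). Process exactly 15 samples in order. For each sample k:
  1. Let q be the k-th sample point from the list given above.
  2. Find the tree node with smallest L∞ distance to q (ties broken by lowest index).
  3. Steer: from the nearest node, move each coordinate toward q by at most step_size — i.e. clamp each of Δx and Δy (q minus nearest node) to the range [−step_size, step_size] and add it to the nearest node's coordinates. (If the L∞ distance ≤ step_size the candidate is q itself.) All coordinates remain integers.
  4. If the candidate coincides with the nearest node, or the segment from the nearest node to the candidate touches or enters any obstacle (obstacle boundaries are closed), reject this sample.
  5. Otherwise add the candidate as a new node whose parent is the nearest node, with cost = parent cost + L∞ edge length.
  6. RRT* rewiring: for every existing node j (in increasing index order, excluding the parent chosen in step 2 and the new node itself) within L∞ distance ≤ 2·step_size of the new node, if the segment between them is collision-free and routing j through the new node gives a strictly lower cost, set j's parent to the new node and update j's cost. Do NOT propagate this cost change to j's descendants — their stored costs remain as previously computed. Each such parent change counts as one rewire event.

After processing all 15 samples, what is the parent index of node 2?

Parent of node 2: 1

1. q=(17,46) nearest=0 d=45 new=(4,3) → add node 1 parent=0 cost=2
2. q=(41,12) nearest=1 d=37 new=(6,5) → add node 2 parent=1 cost=4
3. q=(26,4) nearest=2 d=20 new=(8,4) → add node 3 parent=2 cost=6
4. q=(36,38) nearest=2 d=33 new=(8,7) → add node 4 parent=2 cost=6
5. q=(42,33) nearest=3 d=34 new=(10,6) → add node 5 parent=3 cost=8
6. q=(37,15) nearest=5 d=27 new=(12,8) → add node 6 parent=5 cost=10
7. q=(8,24) nearest=6 d=16 new=(10,10) → add node 7 parent=6 cost=12
8. q=(32,10) nearest=6 d=20 new=(14,10) → add node 8 parent=6 cost=12
9. q=(11,44) nearest=7 d=34 new=(11,12) → add node 9 parent=7 cost=14
10. q=(37,0) nearest=8 d=23 new=(16,8) → add node 10 parent=8 cost=14
11. q=(27,14) nearest=10 d=11 new=(18,10) → add node 11 parent=10 cost=16
12. q=(14,3) nearest=5 d=4 new=(12,4) → add node 12 parent=5 cost=10
13. q=(13,5) nearest=12 d=1 new=(13,5) → add node 13 parent=12 cost=11
14. q=(32,4) nearest=11 d=14 new=(20,8) → add node 14 parent=11 cost=18
15. q=(38,18) nearest=14 d=18 new=(22,10) → add node 15 parent=14 cost=20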